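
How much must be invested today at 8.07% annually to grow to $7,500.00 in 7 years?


Formula: PV = FV / (1 + r)^n
Substituting: PV = $7,500.00 / (1 + 0.0807)^7
Discount factor: (1.0807)^7 = 1.721615
PV = $7,500.00 / 1.721615 = $4,356.37

$4,356.37


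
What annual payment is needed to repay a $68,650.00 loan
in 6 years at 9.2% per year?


Formula: PMT = PV * r / (1 - (1+r)^(-n))
Denominator: 1 - (1 + 0.092)^(-6) = 0.410255
Numerator: $68,650.00 * 0.092 = 6315.8
PMT = 6315.8 / 0.410255 = $15,394.81

$15,394.81


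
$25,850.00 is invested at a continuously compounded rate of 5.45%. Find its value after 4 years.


Formula: FV = P * e^(r*t)
Exponent: r*t = 0.0545 * 4 = 0.218
e^(0.218) = 1.243587
FV = $25,850.00 * 1.243587 = $32,146.73

$32,146.73


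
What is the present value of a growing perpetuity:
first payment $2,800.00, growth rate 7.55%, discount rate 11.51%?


Formula: PV = C / (r - g)
Spread: r - g = 0.1151 - 0.0755 = 0.0396
Substituting: PV = $2,800.00 / 0.0396
PV = $70,707.07

$70,707.07


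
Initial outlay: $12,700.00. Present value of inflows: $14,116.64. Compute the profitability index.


Formula: PI = PV(cash flows) / initial investment
Substituting: PI = $14,116.64 / $12,700.00
PI = 1.1115

1.1115


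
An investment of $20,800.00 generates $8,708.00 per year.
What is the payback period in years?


Formula: Payback = investment / annual cash flow
Substituting: Payback = $20,800.00 / $8,708.00
Payback = 2.3886 years

2.3886 years


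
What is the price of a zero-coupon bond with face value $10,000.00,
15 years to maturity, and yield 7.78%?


Formula: Price = FV / (1 + r)^n
Substituting: Price = $10,000.00 / (1 + 0.0778)^15
Discount factor: (1.0778)^15 = 3.076612
Price = $10,000.00 / 3.076612 = $3,250.33

$3,250.33


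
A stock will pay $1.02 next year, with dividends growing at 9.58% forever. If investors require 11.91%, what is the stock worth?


Formula: P = D1 / (r - g)
Spread: r - g = 0.1191 - 0.0958 = 0.0233
Substituting: P = $1.02 / 0.0233
P = $43.78

$43.78


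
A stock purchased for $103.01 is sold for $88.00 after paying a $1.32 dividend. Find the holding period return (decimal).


Formula: HPR = (P1 - P0 + D) / P0
Gain: $88.00 - $103.01 + $1.32 = -$13.69
HPR = -$13.69 / $103.01 = -0.1329

-0.1329


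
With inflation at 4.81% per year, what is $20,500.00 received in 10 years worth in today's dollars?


Formula: Real value = nominal / (1 + inflation)^years
Price level: (1 + 0.0481)^10 = 1.599658
Real value = $20,500.00 / 1.599658 = $12,815.24

$12,815.24


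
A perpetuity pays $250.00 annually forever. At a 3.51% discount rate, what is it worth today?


Formula: PV = C / r
Substituting: PV = $250.00 / 0.0351
PV = $7,122.51

$7,122.51


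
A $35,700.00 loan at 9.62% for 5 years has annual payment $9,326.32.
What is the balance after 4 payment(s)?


Formula: Balance = PV*(1+r)^k - PMT*((1+r)^k - 1)/r
Growth: (1 + 0.0962)^4 = 1.443973
Accumulated factor: ((1+r)^k - 1)/r = 4.615108
Balance = $35,700.00 * 1.443973 - $9,326.32 * 4.615108
Balance = $8,507.88

$8,507.88


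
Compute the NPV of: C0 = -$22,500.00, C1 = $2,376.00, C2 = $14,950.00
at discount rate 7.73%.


Formula: NPV = C0 + C1/(1+r) + C2/(1+r)^2
Discount C1: $2,376.00 / (1 + 0.0773) = $2,205.51
Discount C2: $14,950.00 / (1 + 0.0773)^2 = $12,881.54
NPV = -$22,500.00 + $2,205.51 + $12,881.54 = -$7,412.94

-$7,412.94


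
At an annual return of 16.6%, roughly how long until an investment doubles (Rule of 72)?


Formula: Years ≈ 72 / r
Substituting: Years ≈ 72 / 16.6
Years ≈ 4.3

4.3 years


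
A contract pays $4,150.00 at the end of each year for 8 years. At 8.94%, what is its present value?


Formula: PV = PMT * (1 - (1+r)^(-n)) / r
Discount factor: (1 + 0.0894)^(-8) = 0.504082
Bracket: 1 - 0.504082 = 0.495918
PV = $4,150.00 * 0.495918 / 0.0894 = $23,020.81

$23,020.81


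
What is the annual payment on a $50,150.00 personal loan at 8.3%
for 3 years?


Formula: PMT = PV * r / (1 - (1+r)^(-n))
Denominator: 1 - (1 + 0.083)^(-3) = 0.212746
Numerator: $50,150.00 * 0.083 = 4162.45
PMT = 4162.45 / 0.212746 = $19,565.31

$19,565.31


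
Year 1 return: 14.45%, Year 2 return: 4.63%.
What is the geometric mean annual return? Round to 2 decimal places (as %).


Formula: Geometric mean = ((1+r1)*(1+r2))^(1/2) - 1
Product: (1 + 0.1445) * (1 + 0.0463) = 1.1445 * 1.0463 = 1.19749
Square root: 1.19749^0.5 = 1.094299
Geometric mean = 1.094299 - 1 = 0.094299
As percentage: 9.43%

9.43%


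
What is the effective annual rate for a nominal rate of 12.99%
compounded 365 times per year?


Formula: EAR = (1 + r/m)^m - 1
Period rate: r/m = 0.1299 / 365 = 0.000356
Compounding: (1 + 0.000356)^365 = 1.138688
EAR = 1.138688 - 1 = 0.138688

0.138688


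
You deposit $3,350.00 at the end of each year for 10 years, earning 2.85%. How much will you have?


Formula: FV = PMT * ((1+r)^n - 1) / r
Growth factor: (1 + 0.0285)^10 = 1.324473
Numerator: 1.324473 - 1 = 0.324473
FV = $3,350.00 * 0.324473 / 0.0285 = $38,139.76

$38,139.76


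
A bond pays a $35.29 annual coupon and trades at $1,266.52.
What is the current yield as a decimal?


Formula: Current yield = annual coupon / price
Substituting: CY = $35.29 / $1,266.52
CY = 0.027864

0.027864


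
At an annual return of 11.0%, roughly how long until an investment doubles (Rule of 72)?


Formula: Years ≈ 72 / r
Substituting: Years ≈ 72 / 11.0
Years ≈ 6.5

6.5 years


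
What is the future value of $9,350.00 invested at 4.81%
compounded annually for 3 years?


Formula: FV = P * (1 + r)^n
Substituting: FV = $9,350.00 * (1 + 0.0481)^3
Growth factor: (1.0481)^3 = 1.151352
FV = $9,350.00 * 1.151352 = $10,765.14

$10,765.14


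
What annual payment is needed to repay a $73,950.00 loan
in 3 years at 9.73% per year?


Formula: PMT = PV * r / (1 - (1+r)^(-n))
Denominator: 1 - (1 + 0.0973)^(-3) = 0.243126
Numerator: $73,950.00 * 0.0973 = 7195.335
PMT = 7195.335 / 0.243126 = $29,595.14

$29,595.14


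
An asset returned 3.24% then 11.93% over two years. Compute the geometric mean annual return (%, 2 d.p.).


Formula: Geometric mean = ((1+r1)*(1+r2))^(1/2) - 1
Product: (1 + 0.0324) * (1 + 0.1193) = 1.0324 * 1.1193 = 1.155565
Square root: 1.155565^0.5 = 1.074972
Geometric mean = 1.074972 - 1 = 0.074972
As percentage: 7.50%

7.50%


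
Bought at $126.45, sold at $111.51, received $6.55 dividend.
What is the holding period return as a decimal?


Formula: HPR = (P1 - P0 + D) / P0
Gain: $111.51 - $126.45 + $6.55 = -$8.39
HPR = -$8.39 / $126.45 = -0.0664

-0.0664


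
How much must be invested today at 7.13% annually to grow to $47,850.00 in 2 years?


Formula: PV = FV / (1 + r)^n
Substituting: PV = $47,850.00 / (1 + 0.0713)^2
Discount factor: (1.0713)^2 = 1.147684
PV = $47,850.00 / 1.147684 = $41,692.67

$41,692.67


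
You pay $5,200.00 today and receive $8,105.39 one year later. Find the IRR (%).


Formula: IRR = C1/C0 - 1
Substituting: IRR = $8,105.39 / $5,200.00 - 1
Ratio: 1.558729 - 1 = 0.558729
IRR = 55.8729%

55.8729%


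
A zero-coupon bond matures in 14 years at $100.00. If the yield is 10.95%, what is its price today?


Formula: Price = FV / (1 + r)^n
Substituting: Price = $100.00 / (1 + 0.1095)^14
Discount factor: (1.1095)^14 = 4.283337
Price = $100.00 / 4.283337 = $23.35

$23.35


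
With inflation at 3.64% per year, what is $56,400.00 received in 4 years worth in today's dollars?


Formula: Real value = nominal / (1 + inflation)^years
Price level: (1 + 0.0364)^4 = 1.153744
Real value = $56,400.00 / 1.153744 = $48,884.31

$48,884.31


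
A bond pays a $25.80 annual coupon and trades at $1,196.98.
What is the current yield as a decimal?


Formula: Current yield = annual coupon / price
Substituting: CY = $25.80 / $1,196.98
CY = 0.021554

0.021554


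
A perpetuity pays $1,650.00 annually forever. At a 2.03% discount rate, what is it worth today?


Formula: PV = C / r
Substituting: PV = $1,650.00 / 0.0203
PV = $81,280.79

$81,280.79


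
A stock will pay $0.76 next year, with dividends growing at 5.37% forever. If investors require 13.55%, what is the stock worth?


Formula: P = D1 / (r - g)
Spread: r - g = 0.1355 - 0.0537 = 0.0818
Substituting: P = $0.76 / 0.0818
P = $9.29

$9.29


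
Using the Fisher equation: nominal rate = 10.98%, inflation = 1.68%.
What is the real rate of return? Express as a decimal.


Formula: (1 + r_real) = (1 + r_nom) / (1 + inflation)
Substituting: (1 + r_real) = 1.1098 / 1.0168
(1 + r_real) = 1.091463
r_real = 1.091463 - 1 = 0.091463

0.091463


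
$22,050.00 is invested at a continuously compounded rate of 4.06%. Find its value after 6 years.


Formula: FV = P * e^(r*t)
Exponent: r*t = 0.0406 * 6 = 0.2436
e^(0.2436) = 1.275834
FV = $22,050.00 * 1.275834 = $28,132.14

$28,132.14


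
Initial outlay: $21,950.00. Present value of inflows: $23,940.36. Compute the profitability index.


Formula: PI = PV(cash flows) / initial investment
Substituting: PI = $23,940.36 / $21,950.00
PI = 1.0907

1.0907


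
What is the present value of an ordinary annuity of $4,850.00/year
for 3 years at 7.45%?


Formula: PV = PMT * (1 - (1+r)^(-n)) / r
Discount factor: (1 + 0.0745)^(-3) = 0.806085
Bracket: 1 - 0.806085 = 0.193915
PV = $4,850.00 * 0.193915 / 0.0745 = $12,624.01

$12,624.01


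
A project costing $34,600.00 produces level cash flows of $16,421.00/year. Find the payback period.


Formula: Payback = investment / annual cash flow
Substituting: Payback = $34,600.00 / $16,421.00
Payback = 2.1071 years

2.1071 years


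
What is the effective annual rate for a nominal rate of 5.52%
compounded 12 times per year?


Formula: EAR = (1 + r/m)^m - 1
Period rate: r/m = 0.0552 / 12 = 0.0046
Compounding: (1 + 0.0046)^12 = 1.056618
EAR = 1.056618 - 1 = 0.056618

0.056618


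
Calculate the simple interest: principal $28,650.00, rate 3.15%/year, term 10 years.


Formula: I = P * r * t
Substituting: I = $28,650.00 * 0.0315 * 10
Step: I = $28,650.00 * 0.315
I = $9,024.75

$9,024.75


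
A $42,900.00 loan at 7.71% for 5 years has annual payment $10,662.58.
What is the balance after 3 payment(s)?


Formula: Balance = PV*(1+r)^k - PMT*((1+r)^k - 1)/r
Growth: (1 + 0.0771)^3 = 1.249592
Accumulated factor: ((1+r)^k - 1)/r = 3.237244
Balance = $42,900.00 * 1.249592 - $10,662.58 * 3.237244
Balance = $19,090.10

$19,090.10


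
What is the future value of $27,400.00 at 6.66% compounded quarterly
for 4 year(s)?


Formula: FV = P * (1 + r/m)^(m*t)
Period rate: r/m = 0.0666 / 4 = 0.01665
Total periods: m*t = 4 * 4 = 16
Growth factor: (1 + 0.01665)^16 = 1.302397
FV = $27,400.00 * 1.302397 = $35,685.68

$35,685.68


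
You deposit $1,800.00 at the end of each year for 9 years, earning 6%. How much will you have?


Formula: FV = PMT * ((1+r)^n - 1) / r
Growth factor: (1 + 0.06)^9 = 1.689479
Numerator: 1.689479 - 1 = 0.689479
FV = $1,800.00 * 0.689479 / 0.06 = $20,684.37

$20,684.37


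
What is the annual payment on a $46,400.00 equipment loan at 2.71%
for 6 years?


Formula: PMT = PV * r / (1 - (1+r)^(-n))
Denominator: 1 - (1 + 0.0271)^(-6) = 0.148227
Numerator: $46,400.00 * 0.0271 = 1257.44
PMT = 1257.44 / 0.148227 = $8,483.18

$8,483.18


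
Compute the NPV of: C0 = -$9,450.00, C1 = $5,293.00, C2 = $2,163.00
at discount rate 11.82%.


Formula: NPV = C0 + C1/(1+r) + C2/(1+r)^2
Discount C1: $5,293.00 / (1 + 0.1182) = $4,733.50
Discount C2: $2,163.00 / (1 + 0.1182)^2 = $1,729.89
NPV = -$9,450.00 + $4,733.50 + $1,729.89 = -$2,986.61

-$2,986.61


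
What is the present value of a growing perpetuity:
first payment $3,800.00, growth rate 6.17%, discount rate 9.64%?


Formula: PV = C / (r - g)
Spread: r - g = 0.0964 - 0.0617 = 0.0347
Substituting: PV = $3,800.00 / 0.0347
PV = $109,510.09

$109,510.09


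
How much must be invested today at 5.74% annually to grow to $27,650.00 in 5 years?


Formula: PV = FV / (1 + r)^n
Substituting: PV = $27,650.00 / (1 + 0.0574)^5
Discount factor: (1.0574)^5 = 1.321894
PV = $27,650.00 / 1.321894 = $20,916.96

$20,916.96


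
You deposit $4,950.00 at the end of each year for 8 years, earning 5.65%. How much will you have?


Formula: FV = PMT * ((1+r)^n - 1) / r
Growth factor: (1 + 0.0565)^8 = 1.55223
Numerator: 1.55223 - 1 = 0.55223
FV = $4,950.00 * 0.55223 / 0.0565 = $48,381.19

$48,381.19


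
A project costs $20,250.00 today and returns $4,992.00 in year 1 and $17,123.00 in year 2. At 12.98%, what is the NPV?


Formula: NPV = C0 + C1/(1+r) + C2/(1+r)^2
Discount C1: $4,992.00 / (1 + 0.1298) = $4,418.48
Discount C2: $17,123.00 / (1 + 0.1298)^2 = $13,414.57
NPV = -$20,250.00 + $4,418.48 + $13,414.57 = -$2,416.95

-$2,416.95


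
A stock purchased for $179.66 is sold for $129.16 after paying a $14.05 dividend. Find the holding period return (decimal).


Formula: HPR = (P1 - P0 + D) / P0
Gain: $129.16 - $179.66 + $14.05 = -$36.45
HPR = -$36.45 / $179.66 = -0.2029

-0.2029


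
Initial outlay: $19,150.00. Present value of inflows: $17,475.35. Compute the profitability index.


Formula: PI = PV(cash flows) / initial investment
Substituting: PI = $17,475.35 / $19,150.00
PI = 0.9126

0.9126


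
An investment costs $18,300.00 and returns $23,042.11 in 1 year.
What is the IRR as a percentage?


Formula: IRR = C1/C0 - 1
Substituting: IRR = $23,042.11 / $18,300.00 - 1
Ratio: 1.259132 - 1 = 0.259132
IRR = 25.9132%

25.9132%


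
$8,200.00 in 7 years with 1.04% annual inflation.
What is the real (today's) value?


Formula: Real value = nominal / (1 + inflation)^years
Price level: (1 + 0.0104)^7 = 1.075111
Real value = $8,200.00 / 1.075111 = $7,627.12

$7,627.12


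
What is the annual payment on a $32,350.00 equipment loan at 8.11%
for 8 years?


Formula: PMT = PV * r / (1 - (1+r)^(-n))
Denominator: 1 - (1 + 0.0811)^(-8) = 0.464113
Numerator: $32,350.00 * 0.0811 = 2623.585
PMT = 2623.585 / 0.464113 = $5,652.90

$5,652.90


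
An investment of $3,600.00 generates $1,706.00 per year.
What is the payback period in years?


Formula: Payback = investment / annual cash flow
Substituting: Payback = $3,600.00 / $1,706.00
Payback = 2.1102 years

2.1102 years


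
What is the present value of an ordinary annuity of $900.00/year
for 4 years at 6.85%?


Formula: PV = PMT * (1 - (1+r)^(-n)) / r
Discount factor: (1 + 0.0685)^(-4) = 0.767188
Bracket: 1 - 0.767188 = 0.232812
PV = $900.00 * 0.232812 / 0.0685 = $3,058.84

$3,058.84


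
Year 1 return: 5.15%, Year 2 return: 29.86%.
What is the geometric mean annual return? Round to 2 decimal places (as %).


Formula: Geometric mean = ((1+r1)*(1+r2))^(1/2) - 1
Product: (1 + 0.0515) * (1 + 0.2986) = 1.0515 * 1.2986 = 1.365478
Square root: 1.365478^0.5 = 1.168537
Geometric mean = 1.168537 - 1 = 0.168537
As percentage: 16.85%

16.85%


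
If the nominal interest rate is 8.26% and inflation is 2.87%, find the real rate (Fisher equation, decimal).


Formula: (1 + r_real) = (1 + r_nom) / (1 + inflation)
Substituting: (1 + r_real) = 1.0826 / 1.0287
(1 + r_real) = 1.052396
r_real = 1.052396 - 1 = 0.052396

0.052396


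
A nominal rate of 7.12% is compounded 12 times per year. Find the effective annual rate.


Formula: EAR = (1 + r/m)^m - 1
Period rate: r/m = 0.0712 / 12 = 0.005933
Compounding: (1 + 0.005933)^12 = 1.07357
EAR = 1.07357 - 1 = 0.07357

0.07357


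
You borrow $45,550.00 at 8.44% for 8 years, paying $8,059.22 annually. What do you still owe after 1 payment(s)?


Formula: Balance = PV*(1+r)^k - PMT*((1+r)^k - 1)/r
Growth: (1 + 0.0844)^1 = 1.0844
Accumulated factor: ((1+r)^k - 1)/r = 1.0
Balance = $45,550.00 * 1.0844 - $8,059.22 * 1.0
Balance = $41,335.20

$41,335.20


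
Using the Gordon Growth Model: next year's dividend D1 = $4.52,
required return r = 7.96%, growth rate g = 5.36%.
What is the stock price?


Formula: P = D1 / (r - g)
Spread: r - g = 0.0796 - 0.0536 = 0.026
Substituting: P = $4.52 / 0.026
P = $173.85

$173.85


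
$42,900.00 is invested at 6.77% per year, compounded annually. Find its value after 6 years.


Formula: FV = P * (1 + r)^n
Substituting: FV = $42,900.00 * (1 + 0.0677)^6
Growth factor: (1.0677)^6 = 1.481479
FV = $42,900.00 * 1.481479 = $63,555.44

$63,555.44


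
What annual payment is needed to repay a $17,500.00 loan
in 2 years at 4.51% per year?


Formula: PMT = PV * r / (1 - (1+r)^(-n))
Denominator: 1 - (1 + 0.0451)^(-2) = 0.084445
Numerator: $17,500.00 * 0.0451 = 789.25
PMT = 789.25 / 0.084445 = $9,346.29

$9,346.29


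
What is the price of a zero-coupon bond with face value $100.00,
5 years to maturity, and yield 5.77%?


Formula: Price = FV / (1 + r)^n
Substituting: Price = $100.00 / (1 + 0.0577)^5
Discount factor: (1.0577)^5 = 1.32377
Price = $100.00 / 1.32377 = $75.54

$75.54


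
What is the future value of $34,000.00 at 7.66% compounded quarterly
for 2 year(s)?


Formula: FV = P * (1 + r/m)^(m*t)
Period rate: r/m = 0.0766 / 4 = 0.01915
Total periods: m*t = 4 * 2 = 8
Growth factor: (1 + 0.01915)^8 = 1.163871
FV = $34,000.00 * 1.163871 = $39,571.62

$39,571.62


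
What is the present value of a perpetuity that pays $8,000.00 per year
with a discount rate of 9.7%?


Formula: PV = C / r
Substituting: PV = $8,000.00 / 0.097
PV = $82,474.23

$82,474.23


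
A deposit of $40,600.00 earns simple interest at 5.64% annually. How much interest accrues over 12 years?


Formula: I = P * r * t
Substituting: I = $40,600.00 * 0.0564 * 12
Step: I = $40,600.00 * 0.6768
I = $27,478.08

$27,478.08


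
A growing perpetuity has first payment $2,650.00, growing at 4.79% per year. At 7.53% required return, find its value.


Formula: PV = C / (r - g)
Spread: r - g = 0.0753 - 0.0479 = 0.0274
Substituting: PV = $2,650.00 / 0.0274
PV = $96,715.33

$96,715.33


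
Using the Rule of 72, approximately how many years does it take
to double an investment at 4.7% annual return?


Formula: Years ≈ 72 / r
Substituting: Years ≈ 72 / 4.7
Years ≈ 15.3

15.3 years


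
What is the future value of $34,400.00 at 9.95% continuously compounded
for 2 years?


Formula: FV = P * e^(r*t)
Exponent: r*t = 0.0995 * 2 = 0.199
e^(0.199) = 1.220182
FV = $34,400.00 * 1.220182 = $41,974.26

$41,974.26


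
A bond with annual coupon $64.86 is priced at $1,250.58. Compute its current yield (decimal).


Formula: Current yield = annual coupon / price
Substituting: CY = $64.86 / $1,250.58
CY = 0.051864

0.051864


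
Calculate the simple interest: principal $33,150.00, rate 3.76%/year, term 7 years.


Formula: I = P * r * t
Substituting: I = $33,150.00 * 0.0376 * 7
Step: I = $33,150.00 * 0.2632
I = $8,725.08

$8,725.08


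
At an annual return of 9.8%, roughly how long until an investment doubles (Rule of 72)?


Formula: Years ≈ 72 / r
Substituting: Years ≈ 72 / 9.8
Years ≈ 7.3

7.3 years


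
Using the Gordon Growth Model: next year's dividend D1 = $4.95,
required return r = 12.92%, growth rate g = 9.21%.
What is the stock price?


Formula: P = D1 / (r - g)
Spread: r - g = 0.1292 - 0.0921 = 0.0371
Substituting: P = $4.95 / 0.0371
P = $133.42

$133.42


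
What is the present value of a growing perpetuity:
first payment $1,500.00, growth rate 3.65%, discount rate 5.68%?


Formula: PV = C / (r - g)
Spread: r - g = 0.0568 - 0.0365 = 0.0203
Substituting: PV = $1,500.00 / 0.0203
PV = $73,891.63

$73,891.63


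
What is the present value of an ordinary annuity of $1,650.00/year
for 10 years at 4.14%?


Formula: PV = PMT * (1 - (1+r)^(-n)) / r
Discount factor: (1 + 0.0414)^(-10) = 0.666537
Bracket: 1 - 0.666537 = 0.333463
PV = $1,650.00 * 0.333463 / 0.0414 = $13,290.19

$13,290.19


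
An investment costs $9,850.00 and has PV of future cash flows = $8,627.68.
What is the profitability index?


Formula: PI = PV(cash flows) / initial investment
Substituting: PI = $8,627.68 / $9,850.00
PI = 0.8759

0.8759


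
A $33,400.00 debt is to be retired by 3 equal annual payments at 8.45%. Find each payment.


Formula: PMT = PV * r / (1 - (1+r)^(-n))
Denominator: 1 - (1 + 0.0845)^(-3) = 0.216009
Numerator: $33,400.00 * 0.0845 = 2822.3
PMT = 2822.3 / 0.216009 = $13,065.69

$13,065.69


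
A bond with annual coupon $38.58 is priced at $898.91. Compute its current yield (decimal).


Formula: Current yield = annual coupon / price
Substituting: CY = $38.58 / $898.91
CY = 0.042919

0.042919


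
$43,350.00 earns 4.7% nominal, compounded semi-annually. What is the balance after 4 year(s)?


Formula: FV = P * (1 + r/m)^(m*t)
Period rate: r/m = 0.047 / 2 = 0.0235
Total periods: m*t = 2 * 4 = 8
Growth factor: (1 + 0.0235)^8 = 1.204212
FV = $43,350.00 * 1.204212 = $52,202.57

$52,202.57


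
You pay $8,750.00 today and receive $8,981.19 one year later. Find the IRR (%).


Formula: IRR = C1/C0 - 1
Substituting: IRR = $8,981.19 / $8,750.00 - 1
Ratio: 1.026422 - 1 = 0.026422
IRR = 2.6422%

2.6422%


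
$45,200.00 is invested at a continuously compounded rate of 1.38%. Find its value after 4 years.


Formula: FV = P * e^(r*t)
Exponent: r*t = 0.0138 * 4 = 0.0552
e^(0.0552) = 1.056752
FV = $45,200.00 * 1.056752 = $47,765.19

$47,765.19


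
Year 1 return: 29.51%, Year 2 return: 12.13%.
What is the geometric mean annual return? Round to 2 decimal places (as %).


Formula: Geometric mean = ((1+r1)*(1+r2))^(1/2) - 1
Product: (1 + 0.2951) * (1 + 0.1213) = 1.2951 * 1.1213 = 1.452196
Square root: 1.452196^0.5 = 1.205071
Geometric mean = 1.205071 - 1 = 0.205071
As percentage: 20.51%

20.51%


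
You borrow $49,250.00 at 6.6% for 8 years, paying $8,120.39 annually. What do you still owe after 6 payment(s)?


Formula: Balance = PV*(1+r)^k - PMT*((1+r)^k - 1)/r
Growth: (1 + 0.066)^6 = 1.467382
Accumulated factor: ((1+r)^k - 1)/r = 7.081548
Balance = $49,250.00 * 1.467382 - $8,120.39 * 7.081548
Balance = $14,763.64

$14,763.64


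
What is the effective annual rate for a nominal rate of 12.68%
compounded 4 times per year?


Formula: EAR = (1 + r/m)^m - 1
Period rate: r/m = 0.1268 / 4 = 0.0317
Compounding: (1 + 0.0317)^4 = 1.132958
EAR = 1.132958 - 1 = 0.132958

0.132958


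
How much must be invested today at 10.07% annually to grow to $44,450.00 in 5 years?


Formula: PV = FV / (1 + r)^n
Substituting: PV = $44,450.00 / (1 + 0.1007)^5
Discount factor: (1.1007)^5 = 1.615641
PV = $44,450.00 / 1.615641 = $27,512.30

$27,512.30


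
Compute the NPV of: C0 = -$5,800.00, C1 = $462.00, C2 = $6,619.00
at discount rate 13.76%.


Formula: NPV = C0 + C1/(1+r) + C2/(1+r)^2
Discount C1: $462.00 / (1 + 0.1376) = $406.12
Discount C2: $6,619.00 / (1 + 0.1376)^2 = $5,114.62
NPV = -$5,800.00 + $406.12 + $5,114.62 = -$279.26

-$279.26


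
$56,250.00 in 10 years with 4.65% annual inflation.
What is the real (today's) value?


Formula: Real value = nominal / (1 + inflation)^years
Price level: (1 + 0.0465)^10 = 1.575405
Real value = $56,250.00 / 1.575405 = $35,705.10

$35,705.10


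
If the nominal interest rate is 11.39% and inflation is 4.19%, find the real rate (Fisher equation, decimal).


Formula: (1 + r_real) = (1 + r_nom) / (1 + inflation)
Substituting: (1 + r_real) = 1.1139 / 1.0419
(1 + r_real) = 1.069105
r_real = 1.069105 - 1 = 0.069105

0.069105


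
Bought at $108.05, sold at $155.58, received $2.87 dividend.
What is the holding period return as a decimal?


Formula: HPR = (P1 - P0 + D) / P0
Gain: $155.58 - $108.05 + $2.87 = $50.40
HPR = $50.40 / $108.05 = 0.4665

0.4665


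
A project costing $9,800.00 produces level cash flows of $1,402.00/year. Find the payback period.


Formula: Payback = investment / annual cash flow
Substituting: Payback = $9,800.00 / $1,402.00
Payback = 6.99 years

6.99 years


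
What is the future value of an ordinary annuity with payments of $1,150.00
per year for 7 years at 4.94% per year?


Formula: FV = PMT * ((1+r)^n - 1) / r
Growth factor: (1 + 0.0494)^7 = 1.401482
Numerator: 1.401482 - 1 = 0.401482
FV = $1,150.00 * 0.401482 / 0.0494 = $9,346.23

$9,346.23


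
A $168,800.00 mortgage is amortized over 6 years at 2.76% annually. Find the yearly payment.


Formula: PMT = PV * r / (1 - (1+r)^(-n))
Denominator: 1 - (1 + 0.0276)^(-6) = 0.150711
Numerator: $168,800.00 * 0.0276 = 4658.88
PMT = 4658.88 / 0.150711 = $30,912.64

$30,912.64


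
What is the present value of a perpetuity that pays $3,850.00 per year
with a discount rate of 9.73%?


Formula: PV = C / r
Substituting: PV = $3,850.00 / 0.0973
PV = $39,568.35

$39,568.35


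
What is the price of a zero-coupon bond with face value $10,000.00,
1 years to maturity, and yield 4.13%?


Formula: Price = FV / (1 + r)^n
Substituting: Price = $10,000.00 / (1 + 0.0413)^1
Discount factor: (1.0413)^1 = 1.0413
Price = $10,000.00 / 1.0413 = $9,603.38

$9,603.38


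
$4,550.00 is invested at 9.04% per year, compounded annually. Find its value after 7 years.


Formula: FV = P * (1 + r)^n
Substituting: FV = $4,550.00 * (1 + 0.0904)^7
Growth factor: (1.0904)^7 = 1.83274
FV = $4,550.00 * 1.83274 = $8,338.97

$8,338.97


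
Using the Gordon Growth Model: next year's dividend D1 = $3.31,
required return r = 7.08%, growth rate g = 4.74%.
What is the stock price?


Formula: P = D1 / (r - g)
Spread: r - g = 0.0708 - 0.0474 = 0.0234
Substituting: P = $3.31 / 0.0234
P = $141.45

$141.45


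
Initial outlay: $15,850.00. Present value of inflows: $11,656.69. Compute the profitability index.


Formula: PI = PV(cash flows) / initial investment
Substituting: PI = $11,656.69 / $15,850.00
PI = 0.7354

0.7354


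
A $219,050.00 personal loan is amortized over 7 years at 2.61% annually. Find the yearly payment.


Formula: PMT = PV * r / (1 - (1+r)^(-n))
Denominator: 1 - (1 + 0.0261)^(-7) = 0.165027
Numerator: $219,050.00 * 0.0261 = 5717.205
PMT = 5717.205 / 0.165027 = $34,643.96

$34,643.96


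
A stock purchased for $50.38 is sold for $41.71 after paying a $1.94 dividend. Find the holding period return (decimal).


Formula: HPR = (P1 - P0 + D) / P0
Gain: $41.71 - $50.38 + $1.94 = -$6.73
HPR = -$6.73 / $50.38 = -0.1336

-0.1336


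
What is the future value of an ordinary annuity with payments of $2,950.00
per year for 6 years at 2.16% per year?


Formula: FV = PMT * ((1+r)^n - 1) / r
Growth factor: (1 + 0.0216)^6 = 1.136803
Numerator: 1.136803 - 1 = 0.136803
FV = $2,950.00 * 0.136803 / 0.0216 = $18,683.78

$18,683.78


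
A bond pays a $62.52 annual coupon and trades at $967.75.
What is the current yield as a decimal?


Formula: Current yield = annual coupon / price
Substituting: CY = $62.52 / $967.75
CY = 0.064603

0.064603


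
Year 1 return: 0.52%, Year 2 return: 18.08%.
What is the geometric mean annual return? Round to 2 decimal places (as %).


Formula: Geometric mean = ((1+r1)*(1+r2))^(1/2) - 1
Product: (1 + 0.0052) * (1 + 0.1808) = 1.0052 * 1.1808 = 1.18694
Square root: 1.18694^0.5 = 1.089468
Geometric mean = 1.089468 - 1 = 0.089468
As percentage: 8.95%

8.95%


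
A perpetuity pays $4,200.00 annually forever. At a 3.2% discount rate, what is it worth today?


Formula: PV = C / r
Substituting: PV = $4,200.00 / 0.032
PV = $131,250.00

$131,250.00


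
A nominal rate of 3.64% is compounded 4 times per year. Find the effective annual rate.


Formula: EAR = (1 + r/m)^m - 1
Period rate: r/m = 0.0364 / 4 = 0.0091
Compounding: (1 + 0.0091)^4 = 1.0369
EAR = 1.0369 - 1 = 0.0369

0.0369


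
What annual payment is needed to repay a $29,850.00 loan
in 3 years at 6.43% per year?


Formula: PMT = PV * r / (1 - (1+r)^(-n))
Denominator: 1 - (1 + 0.0643)^(-3) = 0.170516
Numerator: $29,850.00 * 0.0643 = 1919.355
PMT = 1919.355 / 0.170516 = $11,256.13

$11,256.13


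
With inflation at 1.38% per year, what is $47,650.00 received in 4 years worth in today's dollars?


Formula: Real value = nominal / (1 + inflation)^years
Price level: (1 + 0.0138)^4 = 1.056353
Real value = $47,650.00 / 1.056353 = $45,108.02

$45,108.02


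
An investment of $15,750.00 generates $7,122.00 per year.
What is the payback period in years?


Formula: Payback = investment / annual cash flow
Substituting: Payback = $15,750.00 / $7,122.00
Payback = 2.2115 years

2.2115 years


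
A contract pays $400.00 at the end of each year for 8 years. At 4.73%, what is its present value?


Formula: PV = PMT * (1 - (1+r)^(-n)) / r
Discount factor: (1 + 0.0473)^(-8) = 0.690925
Bracket: 1 - 0.690925 = 0.309075
PV = $400.00 * 0.309075 / 0.0473 = $2,613.74

$2,613.74


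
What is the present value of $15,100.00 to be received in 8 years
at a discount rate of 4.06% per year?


Formula: PV = FV / (1 + r)^n
Substituting: PV = $15,100.00 / (1 + 0.0406)^8
Discount factor: (1.0406)^8 = 1.374898
PV = $15,100.00 / 1.374898 = $10,982.63

$10,982.63


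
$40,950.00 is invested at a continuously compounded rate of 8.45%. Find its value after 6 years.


Formula: FV = P * e^(r*t)
Exponent: r*t = 0.0845 * 6 = 0.507
e^(0.507) = 1.660303
FV = $40,950.00 * 1.660303 = $67,989.40

$67,989.40


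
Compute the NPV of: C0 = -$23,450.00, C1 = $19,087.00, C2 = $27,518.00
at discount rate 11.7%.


Formula: NPV = C0 + C1/(1+r) + C2/(1+r)^2
Discount C1: $19,087.00 / (1 + 0.117) = $17,087.74
Discount C2: $27,518.00 / (1 + 0.117)^2 = $22,055.18
NPV = -$23,450.00 + $17,087.74 + $22,055.18 = $15,692.91

$15,692.91


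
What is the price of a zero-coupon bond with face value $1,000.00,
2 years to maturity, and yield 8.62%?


Formula: Price = FV / (1 + r)^n
Substituting: Price = $1,000.00 / (1 + 0.0862)^2
Discount factor: (1.0862)^2 = 1.17983
Price = $1,000.00 / 1.17983 = $847.58

$847.58


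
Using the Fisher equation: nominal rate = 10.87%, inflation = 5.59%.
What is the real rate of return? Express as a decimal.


Formula: (1 + r_real) = (1 + r_nom) / (1 + inflation)
Substituting: (1 + r_real) = 1.1087 / 1.0559
(1 + r_real) = 1.050005
r_real = 1.050005 - 1 = 0.050005

0.050005


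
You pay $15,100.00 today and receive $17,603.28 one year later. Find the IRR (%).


Formula: IRR = C1/C0 - 1
Substituting: IRR = $17,603.28 / $15,100.00 - 1
Ratio: 1.16578 - 1 = 0.16578
IRR = 16.578%

16.578%


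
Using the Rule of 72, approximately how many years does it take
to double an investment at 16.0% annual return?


Formula: Years ≈ 72 / r
Substituting: Years ≈ 72 / 16.0
Years ≈ 4.5

4.5 years


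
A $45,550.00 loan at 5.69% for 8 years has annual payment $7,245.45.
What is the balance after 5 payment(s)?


Formula: Balance = PV*(1+r)^k - PMT*((1+r)^k - 1)/r
Growth: (1 + 0.0569)^5 = 1.318771
Accumulated factor: ((1+r)^k - 1)/r = 5.602308
Balance = $45,550.00 * 1.318771 - $7,245.45 * 5.602308
Balance = $19,478.79

$19,478.79


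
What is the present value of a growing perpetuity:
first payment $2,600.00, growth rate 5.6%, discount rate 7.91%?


Formula: PV = C / (r - g)
Spread: r - g = 0.0791 - 0.056 = 0.0231
Substituting: PV = $2,600.00 / 0.0231
PV = $112,554.11

$112,554.11


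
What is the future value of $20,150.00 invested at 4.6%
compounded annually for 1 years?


Formula: FV = P * (1 + r)^n
Substituting: FV = $20,150.00 * (1 + 0.046)^1
Growth factor: (1.046)^1 = 1.046
FV = $20,150.00 * 1.046 = $21,076.90

$21,076.90


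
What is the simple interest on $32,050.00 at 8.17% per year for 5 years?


Formula: I = P * r * t
Substituting: I = $32,050.00 * 0.0817 * 5
Step: I = $32,050.00 * 0.4085
I = $13,092.43

$13,092.43


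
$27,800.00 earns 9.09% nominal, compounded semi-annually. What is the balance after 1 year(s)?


Formula: FV = P * (1 + r/m)^(m*t)
Period rate: r/m = 0.0909 / 2 = 0.04545
Total periods: m*t = 2 * 1 = 2
Growth factor: (1 + 0.04545)^2 = 1.092966
FV = $27,800.00 * 1.092966 = $30,384.45

$30,384.45


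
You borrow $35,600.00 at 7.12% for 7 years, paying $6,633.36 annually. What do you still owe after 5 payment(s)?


Formula: Balance = PV*(1+r)^k - PMT*((1+r)^k - 1)/r
Growth: (1 + 0.0712)^5 = 1.410434
Accumulated factor: ((1+r)^k - 1)/r = 5.764525
Balance = $35,600.00 * 1.410434 - $6,633.36 * 5.764525
Balance = $11,973.29

$11,973.29


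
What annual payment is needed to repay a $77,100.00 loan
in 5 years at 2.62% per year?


Formula: PMT = PV * r / (1 - (1+r)^(-n))
Denominator: 1 - (1 + 0.0262)^(-5) = 0.121301
Numerator: $77,100.00 * 0.0262 = 2020.02
PMT = 2020.02 / 0.121301 = $16,652.90

$16,652.90


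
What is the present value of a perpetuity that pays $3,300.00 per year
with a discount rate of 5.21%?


Formula: PV = C / r
Substituting: PV = $3,300.00 / 0.0521
PV = $63,339.73

$63,339.73


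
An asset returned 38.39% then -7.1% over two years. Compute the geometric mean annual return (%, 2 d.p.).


Formula: Geometric mean = ((1+r1)*(1+r2))^(1/2) - 1
Product: (1 + 0.3839) * (1 + -0.071) = 1.3839 * 0.929 = 1.285643
Square root: 1.285643^0.5 = 1.133862
Geometric mean = 1.133862 - 1 = 0.133862
As percentage: 13.39%

13.39%


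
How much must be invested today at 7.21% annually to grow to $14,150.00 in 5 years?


Formula: PV = FV / (1 + r)^n
Substituting: PV = $14,150.00 / (1 + 0.0721)^5
Discount factor: (1.0721)^5 = 1.416369
PV = $14,150.00 / 1.416369 = $9,990.33

$9,990.33


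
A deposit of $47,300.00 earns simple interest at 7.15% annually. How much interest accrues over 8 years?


Formula: I = P * r * t
Substituting: I = $47,300.00 * 0.0715 * 8
Step: I = $47,300.00 * 0.572
I = $27,055.60

$27,055.60


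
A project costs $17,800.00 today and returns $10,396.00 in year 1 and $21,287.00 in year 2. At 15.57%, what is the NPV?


Formula: NPV = C0 + C1/(1+r) + C2/(1+r)^2
Discount C1: $10,396.00 / (1 + 0.1557) = $8,995.41
Discount C2: $21,287.00 / (1 + 0.1557)^2 = $15,937.65
NPV = -$17,800.00 + $8,995.41 + $15,937.65 = $7,133.06

$7,133.06


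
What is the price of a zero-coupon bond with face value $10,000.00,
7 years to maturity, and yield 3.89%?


Formula: Price = FV / (1 + r)^n
Substituting: Price = $10,000.00 / (1 + 0.0389)^7
Discount factor: (1.0389)^7 = 1.30622
Price = $10,000.00 / 1.30622 = $7,655.68

$7,655.68


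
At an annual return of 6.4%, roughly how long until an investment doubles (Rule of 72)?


Formula: Years ≈ 72 / r
Substituting: Years ≈ 72 / 6.4
Years ≈ 11.2

11.2 years


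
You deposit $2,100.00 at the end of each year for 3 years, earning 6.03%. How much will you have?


Formula: FV = PMT * ((1+r)^n - 1) / r
Growth factor: (1 + 0.0603)^3 = 1.192028
Numerator: 1.192028 - 1 = 0.192028
FV = $2,100.00 * 0.192028 / 0.0603 = $6,687.53

$6,687.53


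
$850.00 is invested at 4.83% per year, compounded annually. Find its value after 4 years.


Formula: FV = P * (1 + r)^n
Substituting: FV = $850.00 * (1 + 0.0483)^4
Growth factor: (1.0483)^4 = 1.207653
FV = $850.00 * 1.207653 = $1,026.51

$1,026.51


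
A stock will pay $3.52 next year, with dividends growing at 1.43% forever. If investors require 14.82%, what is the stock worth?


Formula: P = D1 / (r - g)
Spread: r - g = 0.1482 - 0.0143 = 0.1339
Substituting: P = $3.52 / 0.1339
P = $26.29

$26.29


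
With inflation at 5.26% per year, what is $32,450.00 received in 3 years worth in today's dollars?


Formula: Real value = nominal / (1 + inflation)^years
Price level: (1 + 0.0526)^3 = 1.166246
Real value = $32,450.00 / 1.166246 = $27,824.32

$27,824.32


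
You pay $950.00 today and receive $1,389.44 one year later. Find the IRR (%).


Formula: IRR = C1/C0 - 1
Substituting: IRR = $1,389.44 / $950.00 - 1
Ratio: 1.462568 - 1 = 0.462568
IRR = 46.2568%

46.2568%


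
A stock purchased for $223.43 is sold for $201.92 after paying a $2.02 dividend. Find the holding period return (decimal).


Formula: HPR = (P1 - P0 + D) / P0
Gain: $201.92 - $223.43 + $2.02 = -$19.49
HPR = -$19.49 / $223.43 = -0.0872

-0.0872


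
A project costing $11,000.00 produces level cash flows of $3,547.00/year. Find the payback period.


Formula: Payback = investment / annual cash flow
Substituting: Payback = $11,000.00 / $3,547.00
Payback = 3.1012 years

3.1012 years


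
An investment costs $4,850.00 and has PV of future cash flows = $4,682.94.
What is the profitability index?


Formula: PI = PV(cash flows) / initial investment
Substituting: PI = $4,682.94 / $4,850.00
PI = 0.9656

0.9656


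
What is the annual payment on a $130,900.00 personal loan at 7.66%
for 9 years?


Formula: PMT = PV * r / (1 - (1+r)^(-n))
Denominator: 1 - (1 + 0.0766)^(-9) = 0.485352
Numerator: $130,900.00 * 0.0766 = 10026.94
PMT = 10026.94 / 0.485352 = $20,659.13

$20,659.13


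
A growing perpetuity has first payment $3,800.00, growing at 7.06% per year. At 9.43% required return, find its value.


Formula: PV = C / (r - g)
Spread: r - g = 0.0943 - 0.0706 = 0.0237
Substituting: PV = $3,800.00 / 0.0237
PV = $160,337.55

$160,337.55


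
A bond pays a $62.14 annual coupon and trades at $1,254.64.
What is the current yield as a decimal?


Formula: Current yield = annual coupon / price
Substituting: CY = $62.14 / $1,254.64
CY = 0.049528

0.049528


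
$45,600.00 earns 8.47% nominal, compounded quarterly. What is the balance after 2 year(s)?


Formula: FV = P * (1 + r/m)^(m*t)
Period rate: r/m = 0.0847 / 4 = 0.021175
Total periods: m*t = 4 * 2 = 8
Growth factor: (1 + 0.021175)^8 = 1.182501
FV = $45,600.00 * 1.182501 = $53,922.03

$53,922.03


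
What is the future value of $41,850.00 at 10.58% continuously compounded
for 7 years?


Formula: FV = P * e^(r*t)
Exponent: r*t = 0.1058 * 7 = 0.7406
e^(0.7406) = 2.097193
FV = $41,850.00 * 2.097193 = $87,767.55

$87,767.55


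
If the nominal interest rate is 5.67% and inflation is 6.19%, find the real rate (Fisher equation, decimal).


Formula: (1 + r_real) = (1 + r_nom) / (1 + inflation)
Substituting: (1 + r_real) = 1.0567 / 1.0619
(1 + r_real) = 0.995103
r_real = 0.995103 - 1 = -0.004897

-0.004897


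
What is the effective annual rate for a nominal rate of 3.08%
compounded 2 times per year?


Formula: EAR = (1 + r/m)^m - 1
Period rate: r/m = 0.0308 / 2 = 0.0154
Compounding: (1 + 0.0154)^2 = 1.031037
EAR = 1.031037 - 1 = 0.031037

0.031037


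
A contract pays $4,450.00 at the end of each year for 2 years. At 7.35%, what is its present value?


Formula: PV = PMT * (1 - (1+r)^(-n)) / r
Discount factor: (1 + 0.0735)^(-2) = 0.867753
Bracket: 1 - 0.867753 = 0.132247
PV = $4,450.00 * 0.132247 / 0.0735 = $8,006.82

$8,006.82


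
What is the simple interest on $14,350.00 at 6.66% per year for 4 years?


Formula: I = P * r * t
Substituting: I = $14,350.00 * 0.0666 * 4
Step: I = $14,350.00 * 0.2664
I = $3,822.84

$3,822.84


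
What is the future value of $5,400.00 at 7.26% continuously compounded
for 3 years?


Formula: FV = P * e^(r*t)
Exponent: r*t = 0.0726 * 3 = 0.2178
e^(0.2178) = 1.243338
FV = $5,400.00 * 1.243338 = $6,714.03

$6,714.03


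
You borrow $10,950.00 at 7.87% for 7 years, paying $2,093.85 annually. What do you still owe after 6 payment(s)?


Formula: Balance = PV*(1+r)^k - PMT*((1+r)^k - 1)/r
Growth: (1 + 0.0787)^6 = 1.575448
Accumulated factor: ((1+r)^k - 1)/r = 7.311919
Balance = $10,950.00 * 1.575448 - $2,093.85 * 7.311919
Balance = $1,941.09

$1,941.09


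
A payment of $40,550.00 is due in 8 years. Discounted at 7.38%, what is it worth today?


Formula: PV = FV / (1 + r)^n
Substituting: PV = $40,550.00 / (1 + 0.0738)^8
Discount factor: (1.0738)^8 = 1.767613
PV = $40,550.00 / 1.767613 = $22,940.54

$22,940.54


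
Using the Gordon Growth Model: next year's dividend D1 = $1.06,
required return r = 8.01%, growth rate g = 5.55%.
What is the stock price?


Formula: P = D1 / (r - g)
Spread: r - g = 0.0801 - 0.0555 = 0.0246
Substituting: P = $1.06 / 0.0246
P = $43.09

$43.09


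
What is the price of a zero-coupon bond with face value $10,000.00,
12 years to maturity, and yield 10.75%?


Formula: Price = FV / (1 + r)^n
Substituting: Price = $10,000.00 / (1 + 0.1075)^12
Discount factor: (1.1075)^12 = 3.40506
Price = $10,000.00 / 3.40506 = $2,936.81

$2,936.81
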